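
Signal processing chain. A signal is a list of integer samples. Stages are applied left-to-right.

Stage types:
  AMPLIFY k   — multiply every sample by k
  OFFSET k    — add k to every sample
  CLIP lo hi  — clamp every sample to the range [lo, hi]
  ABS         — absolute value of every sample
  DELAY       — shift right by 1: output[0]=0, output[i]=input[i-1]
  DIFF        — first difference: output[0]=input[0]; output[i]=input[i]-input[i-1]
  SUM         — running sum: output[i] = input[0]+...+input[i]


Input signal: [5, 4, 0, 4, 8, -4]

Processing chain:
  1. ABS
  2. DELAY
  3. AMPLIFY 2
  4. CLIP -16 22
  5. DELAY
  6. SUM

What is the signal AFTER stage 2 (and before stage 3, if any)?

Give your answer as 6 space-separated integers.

Answer: 0 5 4 0 4 8

Derivation:
Input: [5, 4, 0, 4, 8, -4]
Stage 1 (ABS): |5|=5, |4|=4, |0|=0, |4|=4, |8|=8, |-4|=4 -> [5, 4, 0, 4, 8, 4]
Stage 2 (DELAY): [0, 5, 4, 0, 4, 8] = [0, 5, 4, 0, 4, 8] -> [0, 5, 4, 0, 4, 8]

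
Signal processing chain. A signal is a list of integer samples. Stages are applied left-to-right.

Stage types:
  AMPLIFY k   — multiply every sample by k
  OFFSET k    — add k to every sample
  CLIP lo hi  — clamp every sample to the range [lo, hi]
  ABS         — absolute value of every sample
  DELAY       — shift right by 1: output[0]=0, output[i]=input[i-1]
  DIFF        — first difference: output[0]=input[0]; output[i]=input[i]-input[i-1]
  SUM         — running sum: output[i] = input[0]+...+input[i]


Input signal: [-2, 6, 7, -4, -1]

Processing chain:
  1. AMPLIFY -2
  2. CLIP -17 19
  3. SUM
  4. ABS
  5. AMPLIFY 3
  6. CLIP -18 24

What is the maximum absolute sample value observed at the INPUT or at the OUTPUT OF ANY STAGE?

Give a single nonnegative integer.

Answer: 66

Derivation:
Input: [-2, 6, 7, -4, -1] (max |s|=7)
Stage 1 (AMPLIFY -2): -2*-2=4, 6*-2=-12, 7*-2=-14, -4*-2=8, -1*-2=2 -> [4, -12, -14, 8, 2] (max |s|=14)
Stage 2 (CLIP -17 19): clip(4,-17,19)=4, clip(-12,-17,19)=-12, clip(-14,-17,19)=-14, clip(8,-17,19)=8, clip(2,-17,19)=2 -> [4, -12, -14, 8, 2] (max |s|=14)
Stage 3 (SUM): sum[0..0]=4, sum[0..1]=-8, sum[0..2]=-22, sum[0..3]=-14, sum[0..4]=-12 -> [4, -8, -22, -14, -12] (max |s|=22)
Stage 4 (ABS): |4|=4, |-8|=8, |-22|=22, |-14|=14, |-12|=12 -> [4, 8, 22, 14, 12] (max |s|=22)
Stage 5 (AMPLIFY 3): 4*3=12, 8*3=24, 22*3=66, 14*3=42, 12*3=36 -> [12, 24, 66, 42, 36] (max |s|=66)
Stage 6 (CLIP -18 24): clip(12,-18,24)=12, clip(24,-18,24)=24, clip(66,-18,24)=24, clip(42,-18,24)=24, clip(36,-18,24)=24 -> [12, 24, 24, 24, 24] (max |s|=24)
Overall max amplitude: 66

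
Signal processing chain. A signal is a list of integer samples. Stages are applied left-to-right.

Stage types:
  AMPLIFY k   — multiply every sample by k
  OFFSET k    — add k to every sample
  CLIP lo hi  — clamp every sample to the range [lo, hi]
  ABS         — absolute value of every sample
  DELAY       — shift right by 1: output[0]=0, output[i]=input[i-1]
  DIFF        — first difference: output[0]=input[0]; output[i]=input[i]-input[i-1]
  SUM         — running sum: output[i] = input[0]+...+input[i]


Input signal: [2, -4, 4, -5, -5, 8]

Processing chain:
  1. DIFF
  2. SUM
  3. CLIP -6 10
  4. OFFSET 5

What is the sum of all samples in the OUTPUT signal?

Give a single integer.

Input: [2, -4, 4, -5, -5, 8]
Stage 1 (DIFF): s[0]=2, -4-2=-6, 4--4=8, -5-4=-9, -5--5=0, 8--5=13 -> [2, -6, 8, -9, 0, 13]
Stage 2 (SUM): sum[0..0]=2, sum[0..1]=-4, sum[0..2]=4, sum[0..3]=-5, sum[0..4]=-5, sum[0..5]=8 -> [2, -4, 4, -5, -5, 8]
Stage 3 (CLIP -6 10): clip(2,-6,10)=2, clip(-4,-6,10)=-4, clip(4,-6,10)=4, clip(-5,-6,10)=-5, clip(-5,-6,10)=-5, clip(8,-6,10)=8 -> [2, -4, 4, -5, -5, 8]
Stage 4 (OFFSET 5): 2+5=7, -4+5=1, 4+5=9, -5+5=0, -5+5=0, 8+5=13 -> [7, 1, 9, 0, 0, 13]
Output sum: 30

Answer: 30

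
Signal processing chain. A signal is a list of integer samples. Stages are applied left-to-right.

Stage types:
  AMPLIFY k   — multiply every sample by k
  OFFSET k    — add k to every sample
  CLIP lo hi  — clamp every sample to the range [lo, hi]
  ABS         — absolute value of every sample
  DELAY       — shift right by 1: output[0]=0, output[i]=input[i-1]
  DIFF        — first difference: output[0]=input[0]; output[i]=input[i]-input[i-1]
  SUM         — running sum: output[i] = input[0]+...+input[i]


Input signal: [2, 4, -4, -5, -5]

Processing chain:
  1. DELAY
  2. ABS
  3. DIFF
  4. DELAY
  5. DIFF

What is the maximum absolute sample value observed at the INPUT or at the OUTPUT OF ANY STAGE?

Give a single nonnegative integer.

Answer: 5

Derivation:
Input: [2, 4, -4, -5, -5] (max |s|=5)
Stage 1 (DELAY): [0, 2, 4, -4, -5] = [0, 2, 4, -4, -5] -> [0, 2, 4, -4, -5] (max |s|=5)
Stage 2 (ABS): |0|=0, |2|=2, |4|=4, |-4|=4, |-5|=5 -> [0, 2, 4, 4, 5] (max |s|=5)
Stage 3 (DIFF): s[0]=0, 2-0=2, 4-2=2, 4-4=0, 5-4=1 -> [0, 2, 2, 0, 1] (max |s|=2)
Stage 4 (DELAY): [0, 0, 2, 2, 0] = [0, 0, 2, 2, 0] -> [0, 0, 2, 2, 0] (max |s|=2)
Stage 5 (DIFF): s[0]=0, 0-0=0, 2-0=2, 2-2=0, 0-2=-2 -> [0, 0, 2, 0, -2] (max |s|=2)
Overall max amplitude: 5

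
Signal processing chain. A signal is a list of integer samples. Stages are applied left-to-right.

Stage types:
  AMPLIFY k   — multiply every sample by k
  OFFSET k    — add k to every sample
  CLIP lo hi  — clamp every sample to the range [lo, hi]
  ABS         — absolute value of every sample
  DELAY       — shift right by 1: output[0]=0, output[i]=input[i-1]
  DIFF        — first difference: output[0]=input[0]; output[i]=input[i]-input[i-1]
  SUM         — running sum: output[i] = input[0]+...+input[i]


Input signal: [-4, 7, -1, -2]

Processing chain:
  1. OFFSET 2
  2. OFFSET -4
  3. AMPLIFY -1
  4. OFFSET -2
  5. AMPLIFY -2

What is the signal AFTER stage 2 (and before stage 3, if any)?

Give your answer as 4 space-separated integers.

Answer: -6 5 -3 -4

Derivation:
Input: [-4, 7, -1, -2]
Stage 1 (OFFSET 2): -4+2=-2, 7+2=9, -1+2=1, -2+2=0 -> [-2, 9, 1, 0]
Stage 2 (OFFSET -4): -2+-4=-6, 9+-4=5, 1+-4=-3, 0+-4=-4 -> [-6, 5, -3, -4]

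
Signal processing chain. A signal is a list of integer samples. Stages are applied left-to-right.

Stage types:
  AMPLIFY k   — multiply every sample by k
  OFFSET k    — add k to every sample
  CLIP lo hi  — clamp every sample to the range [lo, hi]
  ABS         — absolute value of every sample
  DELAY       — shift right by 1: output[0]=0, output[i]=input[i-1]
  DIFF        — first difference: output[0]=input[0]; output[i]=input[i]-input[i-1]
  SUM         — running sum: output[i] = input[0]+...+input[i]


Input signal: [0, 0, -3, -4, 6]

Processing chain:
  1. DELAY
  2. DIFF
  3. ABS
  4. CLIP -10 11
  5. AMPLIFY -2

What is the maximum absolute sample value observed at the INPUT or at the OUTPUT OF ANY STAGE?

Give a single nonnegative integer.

Answer: 6

Derivation:
Input: [0, 0, -3, -4, 6] (max |s|=6)
Stage 1 (DELAY): [0, 0, 0, -3, -4] = [0, 0, 0, -3, -4] -> [0, 0, 0, -3, -4] (max |s|=4)
Stage 2 (DIFF): s[0]=0, 0-0=0, 0-0=0, -3-0=-3, -4--3=-1 -> [0, 0, 0, -3, -1] (max |s|=3)
Stage 3 (ABS): |0|=0, |0|=0, |0|=0, |-3|=3, |-1|=1 -> [0, 0, 0, 3, 1] (max |s|=3)
Stage 4 (CLIP -10 11): clip(0,-10,11)=0, clip(0,-10,11)=0, clip(0,-10,11)=0, clip(3,-10,11)=3, clip(1,-10,11)=1 -> [0, 0, 0, 3, 1] (max |s|=3)
Stage 5 (AMPLIFY -2): 0*-2=0, 0*-2=0, 0*-2=0, 3*-2=-6, 1*-2=-2 -> [0, 0, 0, -6, -2] (max |s|=6)
Overall max amplitude: 6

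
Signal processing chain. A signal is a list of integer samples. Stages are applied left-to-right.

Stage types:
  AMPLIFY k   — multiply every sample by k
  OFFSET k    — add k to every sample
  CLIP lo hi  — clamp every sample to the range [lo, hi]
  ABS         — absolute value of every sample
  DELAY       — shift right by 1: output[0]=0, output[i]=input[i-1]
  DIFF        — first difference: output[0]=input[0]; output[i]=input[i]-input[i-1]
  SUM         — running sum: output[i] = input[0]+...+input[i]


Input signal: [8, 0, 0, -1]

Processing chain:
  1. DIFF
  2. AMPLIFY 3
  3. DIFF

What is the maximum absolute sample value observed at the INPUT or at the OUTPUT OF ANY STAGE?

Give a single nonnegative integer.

Input: [8, 0, 0, -1] (max |s|=8)
Stage 1 (DIFF): s[0]=8, 0-8=-8, 0-0=0, -1-0=-1 -> [8, -8, 0, -1] (max |s|=8)
Stage 2 (AMPLIFY 3): 8*3=24, -8*3=-24, 0*3=0, -1*3=-3 -> [24, -24, 0, -3] (max |s|=24)
Stage 3 (DIFF): s[0]=24, -24-24=-48, 0--24=24, -3-0=-3 -> [24, -48, 24, -3] (max |s|=48)
Overall max amplitude: 48

Answer: 48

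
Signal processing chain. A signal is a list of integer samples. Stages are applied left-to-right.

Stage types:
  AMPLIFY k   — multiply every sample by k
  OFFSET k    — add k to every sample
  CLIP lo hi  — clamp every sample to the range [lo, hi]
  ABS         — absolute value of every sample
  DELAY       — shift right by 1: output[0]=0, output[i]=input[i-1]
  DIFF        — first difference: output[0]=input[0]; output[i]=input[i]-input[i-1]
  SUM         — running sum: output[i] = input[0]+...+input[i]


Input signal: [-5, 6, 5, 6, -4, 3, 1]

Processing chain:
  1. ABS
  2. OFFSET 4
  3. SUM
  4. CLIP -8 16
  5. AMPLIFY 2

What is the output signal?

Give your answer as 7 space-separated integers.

Input: [-5, 6, 5, 6, -4, 3, 1]
Stage 1 (ABS): |-5|=5, |6|=6, |5|=5, |6|=6, |-4|=4, |3|=3, |1|=1 -> [5, 6, 5, 6, 4, 3, 1]
Stage 2 (OFFSET 4): 5+4=9, 6+4=10, 5+4=9, 6+4=10, 4+4=8, 3+4=7, 1+4=5 -> [9, 10, 9, 10, 8, 7, 5]
Stage 3 (SUM): sum[0..0]=9, sum[0..1]=19, sum[0..2]=28, sum[0..3]=38, sum[0..4]=46, sum[0..5]=53, sum[0..6]=58 -> [9, 19, 28, 38, 46, 53, 58]
Stage 4 (CLIP -8 16): clip(9,-8,16)=9, clip(19,-8,16)=16, clip(28,-8,16)=16, clip(38,-8,16)=16, clip(46,-8,16)=16, clip(53,-8,16)=16, clip(58,-8,16)=16 -> [9, 16, 16, 16, 16, 16, 16]
Stage 5 (AMPLIFY 2): 9*2=18, 16*2=32, 16*2=32, 16*2=32, 16*2=32, 16*2=32, 16*2=32 -> [18, 32, 32, 32, 32, 32, 32]

Answer: 18 32 32 32 32 32 32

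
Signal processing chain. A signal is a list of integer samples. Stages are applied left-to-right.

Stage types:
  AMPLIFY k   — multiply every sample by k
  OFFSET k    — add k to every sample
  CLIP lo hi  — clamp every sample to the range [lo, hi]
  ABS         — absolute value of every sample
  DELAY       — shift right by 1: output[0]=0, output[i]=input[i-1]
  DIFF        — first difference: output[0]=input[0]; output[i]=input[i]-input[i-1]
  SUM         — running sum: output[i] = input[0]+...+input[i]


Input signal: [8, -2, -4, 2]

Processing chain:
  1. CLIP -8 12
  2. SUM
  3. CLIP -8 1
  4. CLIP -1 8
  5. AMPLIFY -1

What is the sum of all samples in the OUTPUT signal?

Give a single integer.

Input: [8, -2, -4, 2]
Stage 1 (CLIP -8 12): clip(8,-8,12)=8, clip(-2,-8,12)=-2, clip(-4,-8,12)=-4, clip(2,-8,12)=2 -> [8, -2, -4, 2]
Stage 2 (SUM): sum[0..0]=8, sum[0..1]=6, sum[0..2]=2, sum[0..3]=4 -> [8, 6, 2, 4]
Stage 3 (CLIP -8 1): clip(8,-8,1)=1, clip(6,-8,1)=1, clip(2,-8,1)=1, clip(4,-8,1)=1 -> [1, 1, 1, 1]
Stage 4 (CLIP -1 8): clip(1,-1,8)=1, clip(1,-1,8)=1, clip(1,-1,8)=1, clip(1,-1,8)=1 -> [1, 1, 1, 1]
Stage 5 (AMPLIFY -1): 1*-1=-1, 1*-1=-1, 1*-1=-1, 1*-1=-1 -> [-1, -1, -1, -1]
Output sum: -4

Answer: -4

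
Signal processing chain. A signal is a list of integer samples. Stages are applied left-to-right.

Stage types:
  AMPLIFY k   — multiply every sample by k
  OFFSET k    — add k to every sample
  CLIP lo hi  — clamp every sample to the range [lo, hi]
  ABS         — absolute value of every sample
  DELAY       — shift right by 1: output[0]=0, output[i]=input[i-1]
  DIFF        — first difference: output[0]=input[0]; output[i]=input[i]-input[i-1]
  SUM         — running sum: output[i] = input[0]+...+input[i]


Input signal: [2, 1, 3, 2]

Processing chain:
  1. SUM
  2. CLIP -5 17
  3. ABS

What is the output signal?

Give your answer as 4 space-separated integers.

Input: [2, 1, 3, 2]
Stage 1 (SUM): sum[0..0]=2, sum[0..1]=3, sum[0..2]=6, sum[0..3]=8 -> [2, 3, 6, 8]
Stage 2 (CLIP -5 17): clip(2,-5,17)=2, clip(3,-5,17)=3, clip(6,-5,17)=6, clip(8,-5,17)=8 -> [2, 3, 6, 8]
Stage 3 (ABS): |2|=2, |3|=3, |6|=6, |8|=8 -> [2, 3, 6, 8]

Answer: 2 3 6 8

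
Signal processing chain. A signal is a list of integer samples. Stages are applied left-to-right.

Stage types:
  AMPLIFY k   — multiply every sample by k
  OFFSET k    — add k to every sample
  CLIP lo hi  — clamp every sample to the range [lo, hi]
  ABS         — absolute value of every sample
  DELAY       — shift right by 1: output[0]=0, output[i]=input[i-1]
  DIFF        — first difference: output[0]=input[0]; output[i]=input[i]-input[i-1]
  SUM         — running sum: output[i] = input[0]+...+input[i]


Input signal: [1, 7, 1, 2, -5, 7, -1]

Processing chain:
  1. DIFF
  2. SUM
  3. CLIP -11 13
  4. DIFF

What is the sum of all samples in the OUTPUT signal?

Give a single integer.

Answer: -1

Derivation:
Input: [1, 7, 1, 2, -5, 7, -1]
Stage 1 (DIFF): s[0]=1, 7-1=6, 1-7=-6, 2-1=1, -5-2=-7, 7--5=12, -1-7=-8 -> [1, 6, -6, 1, -7, 12, -8]
Stage 2 (SUM): sum[0..0]=1, sum[0..1]=7, sum[0..2]=1, sum[0..3]=2, sum[0..4]=-5, sum[0..5]=7, sum[0..6]=-1 -> [1, 7, 1, 2, -5, 7, -1]
Stage 3 (CLIP -11 13): clip(1,-11,13)=1, clip(7,-11,13)=7, clip(1,-11,13)=1, clip(2,-11,13)=2, clip(-5,-11,13)=-5, clip(7,-11,13)=7, clip(-1,-11,13)=-1 -> [1, 7, 1, 2, -5, 7, -1]
Stage 4 (DIFF): s[0]=1, 7-1=6, 1-7=-6, 2-1=1, -5-2=-7, 7--5=12, -1-7=-8 -> [1, 6, -6, 1, -7, 12, -8]
Output sum: -1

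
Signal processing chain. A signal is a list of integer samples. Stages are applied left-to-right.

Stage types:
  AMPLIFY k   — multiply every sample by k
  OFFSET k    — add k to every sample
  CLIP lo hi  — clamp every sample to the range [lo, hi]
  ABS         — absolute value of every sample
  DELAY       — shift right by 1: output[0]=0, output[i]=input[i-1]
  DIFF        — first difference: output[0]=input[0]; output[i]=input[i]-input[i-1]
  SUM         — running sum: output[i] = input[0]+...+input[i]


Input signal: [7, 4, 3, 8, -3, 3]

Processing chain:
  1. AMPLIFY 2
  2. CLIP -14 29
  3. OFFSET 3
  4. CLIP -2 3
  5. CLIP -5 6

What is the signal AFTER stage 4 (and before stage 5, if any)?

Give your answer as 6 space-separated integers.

Input: [7, 4, 3, 8, -3, 3]
Stage 1 (AMPLIFY 2): 7*2=14, 4*2=8, 3*2=6, 8*2=16, -3*2=-6, 3*2=6 -> [14, 8, 6, 16, -6, 6]
Stage 2 (CLIP -14 29): clip(14,-14,29)=14, clip(8,-14,29)=8, clip(6,-14,29)=6, clip(16,-14,29)=16, clip(-6,-14,29)=-6, clip(6,-14,29)=6 -> [14, 8, 6, 16, -6, 6]
Stage 3 (OFFSET 3): 14+3=17, 8+3=11, 6+3=9, 16+3=19, -6+3=-3, 6+3=9 -> [17, 11, 9, 19, -3, 9]
Stage 4 (CLIP -2 3): clip(17,-2,3)=3, clip(11,-2,3)=3, clip(9,-2,3)=3, clip(19,-2,3)=3, clip(-3,-2,3)=-2, clip(9,-2,3)=3 -> [3, 3, 3, 3, -2, 3]

Answer: 3 3 3 3 -2 3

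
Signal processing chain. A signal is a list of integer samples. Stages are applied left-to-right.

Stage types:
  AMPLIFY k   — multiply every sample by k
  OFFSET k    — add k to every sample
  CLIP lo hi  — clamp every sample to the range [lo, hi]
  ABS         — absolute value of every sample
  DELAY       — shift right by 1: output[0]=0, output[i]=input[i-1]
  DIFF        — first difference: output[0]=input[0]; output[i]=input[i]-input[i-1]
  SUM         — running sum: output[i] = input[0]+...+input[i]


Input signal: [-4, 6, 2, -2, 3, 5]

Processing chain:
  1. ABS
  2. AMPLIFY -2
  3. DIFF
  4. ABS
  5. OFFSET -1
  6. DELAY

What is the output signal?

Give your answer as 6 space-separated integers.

Answer: 0 7 3 7 -1 1

Derivation:
Input: [-4, 6, 2, -2, 3, 5]
Stage 1 (ABS): |-4|=4, |6|=6, |2|=2, |-2|=2, |3|=3, |5|=5 -> [4, 6, 2, 2, 3, 5]
Stage 2 (AMPLIFY -2): 4*-2=-8, 6*-2=-12, 2*-2=-4, 2*-2=-4, 3*-2=-6, 5*-2=-10 -> [-8, -12, -4, -4, -6, -10]
Stage 3 (DIFF): s[0]=-8, -12--8=-4, -4--12=8, -4--4=0, -6--4=-2, -10--6=-4 -> [-8, -4, 8, 0, -2, -4]
Stage 4 (ABS): |-8|=8, |-4|=4, |8|=8, |0|=0, |-2|=2, |-4|=4 -> [8, 4, 8, 0, 2, 4]
Stage 5 (OFFSET -1): 8+-1=7, 4+-1=3, 8+-1=7, 0+-1=-1, 2+-1=1, 4+-1=3 -> [7, 3, 7, -1, 1, 3]
Stage 6 (DELAY): [0, 7, 3, 7, -1, 1] = [0, 7, 3, 7, -1, 1] -> [0, 7, 3, 7, -1, 1]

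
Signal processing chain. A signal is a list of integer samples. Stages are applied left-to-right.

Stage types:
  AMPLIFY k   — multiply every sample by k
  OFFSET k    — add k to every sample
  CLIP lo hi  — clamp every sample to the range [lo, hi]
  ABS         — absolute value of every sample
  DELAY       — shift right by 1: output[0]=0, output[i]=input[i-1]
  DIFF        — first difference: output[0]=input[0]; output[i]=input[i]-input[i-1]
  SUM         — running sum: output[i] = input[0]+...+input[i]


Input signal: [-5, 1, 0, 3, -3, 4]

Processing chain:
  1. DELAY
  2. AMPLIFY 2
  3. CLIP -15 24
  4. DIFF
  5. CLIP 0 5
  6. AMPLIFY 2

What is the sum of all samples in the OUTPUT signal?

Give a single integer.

Input: [-5, 1, 0, 3, -3, 4]
Stage 1 (DELAY): [0, -5, 1, 0, 3, -3] = [0, -5, 1, 0, 3, -3] -> [0, -5, 1, 0, 3, -3]
Stage 2 (AMPLIFY 2): 0*2=0, -5*2=-10, 1*2=2, 0*2=0, 3*2=6, -3*2=-6 -> [0, -10, 2, 0, 6, -6]
Stage 3 (CLIP -15 24): clip(0,-15,24)=0, clip(-10,-15,24)=-10, clip(2,-15,24)=2, clip(0,-15,24)=0, clip(6,-15,24)=6, clip(-6,-15,24)=-6 -> [0, -10, 2, 0, 6, -6]
Stage 4 (DIFF): s[0]=0, -10-0=-10, 2--10=12, 0-2=-2, 6-0=6, -6-6=-12 -> [0, -10, 12, -2, 6, -12]
Stage 5 (CLIP 0 5): clip(0,0,5)=0, clip(-10,0,5)=0, clip(12,0,5)=5, clip(-2,0,5)=0, clip(6,0,5)=5, clip(-12,0,5)=0 -> [0, 0, 5, 0, 5, 0]
Stage 6 (AMPLIFY 2): 0*2=0, 0*2=0, 5*2=10, 0*2=0, 5*2=10, 0*2=0 -> [0, 0, 10, 0, 10, 0]
Output sum: 20

Answer: 20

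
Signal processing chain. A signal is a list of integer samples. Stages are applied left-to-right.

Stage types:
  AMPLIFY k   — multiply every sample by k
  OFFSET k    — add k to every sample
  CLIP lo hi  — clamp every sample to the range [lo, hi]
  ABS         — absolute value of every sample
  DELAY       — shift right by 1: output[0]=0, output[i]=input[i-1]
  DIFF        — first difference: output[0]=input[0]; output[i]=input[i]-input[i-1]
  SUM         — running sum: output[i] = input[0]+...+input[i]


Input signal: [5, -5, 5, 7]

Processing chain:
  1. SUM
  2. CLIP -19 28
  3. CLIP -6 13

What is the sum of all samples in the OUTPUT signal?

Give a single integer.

Input: [5, -5, 5, 7]
Stage 1 (SUM): sum[0..0]=5, sum[0..1]=0, sum[0..2]=5, sum[0..3]=12 -> [5, 0, 5, 12]
Stage 2 (CLIP -19 28): clip(5,-19,28)=5, clip(0,-19,28)=0, clip(5,-19,28)=5, clip(12,-19,28)=12 -> [5, 0, 5, 12]
Stage 3 (CLIP -6 13): clip(5,-6,13)=5, clip(0,-6,13)=0, clip(5,-6,13)=5, clip(12,-6,13)=12 -> [5, 0, 5, 12]
Output sum: 22

Answer: 22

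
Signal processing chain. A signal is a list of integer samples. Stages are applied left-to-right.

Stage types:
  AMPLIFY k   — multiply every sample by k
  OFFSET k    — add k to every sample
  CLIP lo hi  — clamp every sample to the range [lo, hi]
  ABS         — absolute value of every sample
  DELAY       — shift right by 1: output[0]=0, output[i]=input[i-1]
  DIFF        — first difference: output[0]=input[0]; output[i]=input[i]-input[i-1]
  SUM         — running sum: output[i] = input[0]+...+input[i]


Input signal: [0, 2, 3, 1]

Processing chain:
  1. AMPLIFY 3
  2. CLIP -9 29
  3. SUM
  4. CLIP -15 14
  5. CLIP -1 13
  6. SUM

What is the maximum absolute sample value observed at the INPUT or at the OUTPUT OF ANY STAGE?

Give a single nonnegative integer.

Answer: 32

Derivation:
Input: [0, 2, 3, 1] (max |s|=3)
Stage 1 (AMPLIFY 3): 0*3=0, 2*3=6, 3*3=9, 1*3=3 -> [0, 6, 9, 3] (max |s|=9)
Stage 2 (CLIP -9 29): clip(0,-9,29)=0, clip(6,-9,29)=6, clip(9,-9,29)=9, clip(3,-9,29)=3 -> [0, 6, 9, 3] (max |s|=9)
Stage 3 (SUM): sum[0..0]=0, sum[0..1]=6, sum[0..2]=15, sum[0..3]=18 -> [0, 6, 15, 18] (max |s|=18)
Stage 4 (CLIP -15 14): clip(0,-15,14)=0, clip(6,-15,14)=6, clip(15,-15,14)=14, clip(18,-15,14)=14 -> [0, 6, 14, 14] (max |s|=14)
Stage 5 (CLIP -1 13): clip(0,-1,13)=0, clip(6,-1,13)=6, clip(14,-1,13)=13, clip(14,-1,13)=13 -> [0, 6, 13, 13] (max |s|=13)
Stage 6 (SUM): sum[0..0]=0, sum[0..1]=6, sum[0..2]=19, sum[0..3]=32 -> [0, 6, 19, 32] (max |s|=32)
Overall max amplitude: 32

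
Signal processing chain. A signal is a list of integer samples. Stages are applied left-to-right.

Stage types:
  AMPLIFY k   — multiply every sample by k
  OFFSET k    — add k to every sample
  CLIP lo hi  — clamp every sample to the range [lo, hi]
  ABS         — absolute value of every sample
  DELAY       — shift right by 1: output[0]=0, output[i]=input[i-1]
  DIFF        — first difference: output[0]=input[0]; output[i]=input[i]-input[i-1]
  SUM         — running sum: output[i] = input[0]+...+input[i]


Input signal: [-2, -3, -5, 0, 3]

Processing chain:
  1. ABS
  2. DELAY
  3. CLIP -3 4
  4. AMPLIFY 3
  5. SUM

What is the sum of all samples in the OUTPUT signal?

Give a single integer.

Answer: 75

Derivation:
Input: [-2, -3, -5, 0, 3]
Stage 1 (ABS): |-2|=2, |-3|=3, |-5|=5, |0|=0, |3|=3 -> [2, 3, 5, 0, 3]
Stage 2 (DELAY): [0, 2, 3, 5, 0] = [0, 2, 3, 5, 0] -> [0, 2, 3, 5, 0]
Stage 3 (CLIP -3 4): clip(0,-3,4)=0, clip(2,-3,4)=2, clip(3,-3,4)=3, clip(5,-3,4)=4, clip(0,-3,4)=0 -> [0, 2, 3, 4, 0]
Stage 4 (AMPLIFY 3): 0*3=0, 2*3=6, 3*3=9, 4*3=12, 0*3=0 -> [0, 6, 9, 12, 0]
Stage 5 (SUM): sum[0..0]=0, sum[0..1]=6, sum[0..2]=15, sum[0..3]=27, sum[0..4]=27 -> [0, 6, 15, 27, 27]
Output sum: 75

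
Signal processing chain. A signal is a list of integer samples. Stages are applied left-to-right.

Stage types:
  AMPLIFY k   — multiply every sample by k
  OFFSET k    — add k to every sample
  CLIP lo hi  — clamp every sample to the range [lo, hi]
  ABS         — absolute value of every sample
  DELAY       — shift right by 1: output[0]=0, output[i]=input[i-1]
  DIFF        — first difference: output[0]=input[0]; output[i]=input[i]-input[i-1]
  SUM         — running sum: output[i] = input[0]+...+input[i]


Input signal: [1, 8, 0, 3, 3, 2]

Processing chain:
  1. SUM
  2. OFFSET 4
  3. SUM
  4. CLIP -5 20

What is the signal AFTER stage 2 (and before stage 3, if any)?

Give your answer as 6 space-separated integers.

Answer: 5 13 13 16 19 21

Derivation:
Input: [1, 8, 0, 3, 3, 2]
Stage 1 (SUM): sum[0..0]=1, sum[0..1]=9, sum[0..2]=9, sum[0..3]=12, sum[0..4]=15, sum[0..5]=17 -> [1, 9, 9, 12, 15, 17]
Stage 2 (OFFSET 4): 1+4=5, 9+4=13, 9+4=13, 12+4=16, 15+4=19, 17+4=21 -> [5, 13, 13, 16, 19, 21]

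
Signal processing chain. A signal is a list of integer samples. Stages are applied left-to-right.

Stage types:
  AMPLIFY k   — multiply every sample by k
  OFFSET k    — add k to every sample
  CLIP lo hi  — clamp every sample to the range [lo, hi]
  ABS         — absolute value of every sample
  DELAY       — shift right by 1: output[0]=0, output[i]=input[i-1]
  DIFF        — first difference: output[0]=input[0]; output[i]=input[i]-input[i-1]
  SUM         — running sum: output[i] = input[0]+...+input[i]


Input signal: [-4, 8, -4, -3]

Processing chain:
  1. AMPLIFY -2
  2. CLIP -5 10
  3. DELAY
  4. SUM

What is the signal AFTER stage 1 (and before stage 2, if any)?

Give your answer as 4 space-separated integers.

Input: [-4, 8, -4, -3]
Stage 1 (AMPLIFY -2): -4*-2=8, 8*-2=-16, -4*-2=8, -3*-2=6 -> [8, -16, 8, 6]

Answer: 8 -16 8 6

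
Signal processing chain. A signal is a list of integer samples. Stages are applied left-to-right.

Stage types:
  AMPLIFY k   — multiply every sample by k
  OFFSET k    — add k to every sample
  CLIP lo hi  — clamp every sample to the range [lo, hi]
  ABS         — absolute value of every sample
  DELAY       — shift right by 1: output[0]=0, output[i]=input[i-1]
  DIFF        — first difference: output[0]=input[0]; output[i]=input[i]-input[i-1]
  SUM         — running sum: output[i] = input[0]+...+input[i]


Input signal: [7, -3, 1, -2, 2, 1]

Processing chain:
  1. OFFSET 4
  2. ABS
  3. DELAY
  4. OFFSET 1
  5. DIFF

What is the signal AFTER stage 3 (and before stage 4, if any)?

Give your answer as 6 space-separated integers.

Input: [7, -3, 1, -2, 2, 1]
Stage 1 (OFFSET 4): 7+4=11, -3+4=1, 1+4=5, -2+4=2, 2+4=6, 1+4=5 -> [11, 1, 5, 2, 6, 5]
Stage 2 (ABS): |11|=11, |1|=1, |5|=5, |2|=2, |6|=6, |5|=5 -> [11, 1, 5, 2, 6, 5]
Stage 3 (DELAY): [0, 11, 1, 5, 2, 6] = [0, 11, 1, 5, 2, 6] -> [0, 11, 1, 5, 2, 6]

Answer: 0 11 1 5 2 6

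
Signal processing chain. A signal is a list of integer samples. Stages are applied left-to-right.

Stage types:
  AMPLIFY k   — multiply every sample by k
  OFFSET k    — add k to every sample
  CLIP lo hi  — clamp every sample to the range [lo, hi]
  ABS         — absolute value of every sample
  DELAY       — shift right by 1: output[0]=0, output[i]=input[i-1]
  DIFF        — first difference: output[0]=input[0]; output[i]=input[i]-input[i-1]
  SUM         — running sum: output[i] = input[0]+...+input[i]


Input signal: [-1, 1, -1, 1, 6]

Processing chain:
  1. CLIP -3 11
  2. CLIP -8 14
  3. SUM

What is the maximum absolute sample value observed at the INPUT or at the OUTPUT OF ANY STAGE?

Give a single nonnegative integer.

Input: [-1, 1, -1, 1, 6] (max |s|=6)
Stage 1 (CLIP -3 11): clip(-1,-3,11)=-1, clip(1,-3,11)=1, clip(-1,-3,11)=-1, clip(1,-3,11)=1, clip(6,-3,11)=6 -> [-1, 1, -1, 1, 6] (max |s|=6)
Stage 2 (CLIP -8 14): clip(-1,-8,14)=-1, clip(1,-8,14)=1, clip(-1,-8,14)=-1, clip(1,-8,14)=1, clip(6,-8,14)=6 -> [-1, 1, -1, 1, 6] (max |s|=6)
Stage 3 (SUM): sum[0..0]=-1, sum[0..1]=0, sum[0..2]=-1, sum[0..3]=0, sum[0..4]=6 -> [-1, 0, -1, 0, 6] (max |s|=6)
Overall max amplitude: 6

Answer: 6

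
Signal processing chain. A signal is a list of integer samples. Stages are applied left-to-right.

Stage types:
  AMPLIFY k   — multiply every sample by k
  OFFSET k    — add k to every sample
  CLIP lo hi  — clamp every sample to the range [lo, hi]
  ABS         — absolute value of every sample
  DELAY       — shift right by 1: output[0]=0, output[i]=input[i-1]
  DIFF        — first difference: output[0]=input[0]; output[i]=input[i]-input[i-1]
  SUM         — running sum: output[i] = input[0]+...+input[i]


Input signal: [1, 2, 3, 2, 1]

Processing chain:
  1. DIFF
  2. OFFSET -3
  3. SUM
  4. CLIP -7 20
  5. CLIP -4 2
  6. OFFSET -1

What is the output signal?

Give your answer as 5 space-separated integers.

Answer: -3 -5 -5 -5 -5

Derivation:
Input: [1, 2, 3, 2, 1]
Stage 1 (DIFF): s[0]=1, 2-1=1, 3-2=1, 2-3=-1, 1-2=-1 -> [1, 1, 1, -1, -1]
Stage 2 (OFFSET -3): 1+-3=-2, 1+-3=-2, 1+-3=-2, -1+-3=-4, -1+-3=-4 -> [-2, -2, -2, -4, -4]
Stage 3 (SUM): sum[0..0]=-2, sum[0..1]=-4, sum[0..2]=-6, sum[0..3]=-10, sum[0..4]=-14 -> [-2, -4, -6, -10, -14]
Stage 4 (CLIP -7 20): clip(-2,-7,20)=-2, clip(-4,-7,20)=-4, clip(-6,-7,20)=-6, clip(-10,-7,20)=-7, clip(-14,-7,20)=-7 -> [-2, -4, -6, -7, -7]
Stage 5 (CLIP -4 2): clip(-2,-4,2)=-2, clip(-4,-4,2)=-4, clip(-6,-4,2)=-4, clip(-7,-4,2)=-4, clip(-7,-4,2)=-4 -> [-2, -4, -4, -4, -4]
Stage 6 (OFFSET -1): -2+-1=-3, -4+-1=-5, -4+-1=-5, -4+-1=-5, -4+-1=-5 -> [-3, -5, -5, -5, -5]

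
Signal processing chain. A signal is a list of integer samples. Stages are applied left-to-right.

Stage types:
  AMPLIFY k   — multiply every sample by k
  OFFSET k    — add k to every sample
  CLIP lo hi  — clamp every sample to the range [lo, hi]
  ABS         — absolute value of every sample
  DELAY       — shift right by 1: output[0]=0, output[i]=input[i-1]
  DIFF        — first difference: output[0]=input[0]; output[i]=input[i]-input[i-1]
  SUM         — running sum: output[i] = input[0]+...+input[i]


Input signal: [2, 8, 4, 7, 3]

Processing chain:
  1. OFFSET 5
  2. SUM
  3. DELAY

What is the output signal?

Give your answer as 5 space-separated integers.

Answer: 0 7 20 29 41

Derivation:
Input: [2, 8, 4, 7, 3]
Stage 1 (OFFSET 5): 2+5=7, 8+5=13, 4+5=9, 7+5=12, 3+5=8 -> [7, 13, 9, 12, 8]
Stage 2 (SUM): sum[0..0]=7, sum[0..1]=20, sum[0..2]=29, sum[0..3]=41, sum[0..4]=49 -> [7, 20, 29, 41, 49]
Stage 3 (DELAY): [0, 7, 20, 29, 41] = [0, 7, 20, 29, 41] -> [0, 7, 20, 29, 41]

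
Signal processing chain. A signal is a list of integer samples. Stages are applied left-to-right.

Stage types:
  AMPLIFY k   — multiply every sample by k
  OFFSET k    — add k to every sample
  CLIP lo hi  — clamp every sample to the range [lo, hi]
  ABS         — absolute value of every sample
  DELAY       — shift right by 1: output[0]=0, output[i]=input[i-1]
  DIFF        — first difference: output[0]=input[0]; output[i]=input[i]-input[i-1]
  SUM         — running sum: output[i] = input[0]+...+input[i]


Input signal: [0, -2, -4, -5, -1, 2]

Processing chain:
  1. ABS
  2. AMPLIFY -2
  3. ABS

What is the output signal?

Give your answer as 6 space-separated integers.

Answer: 0 4 8 10 2 4

Derivation:
Input: [0, -2, -4, -5, -1, 2]
Stage 1 (ABS): |0|=0, |-2|=2, |-4|=4, |-5|=5, |-1|=1, |2|=2 -> [0, 2, 4, 5, 1, 2]
Stage 2 (AMPLIFY -2): 0*-2=0, 2*-2=-4, 4*-2=-8, 5*-2=-10, 1*-2=-2, 2*-2=-4 -> [0, -4, -8, -10, -2, -4]
Stage 3 (ABS): |0|=0, |-4|=4, |-8|=8, |-10|=10, |-2|=2, |-4|=4 -> [0, 4, 8, 10, 2, 4]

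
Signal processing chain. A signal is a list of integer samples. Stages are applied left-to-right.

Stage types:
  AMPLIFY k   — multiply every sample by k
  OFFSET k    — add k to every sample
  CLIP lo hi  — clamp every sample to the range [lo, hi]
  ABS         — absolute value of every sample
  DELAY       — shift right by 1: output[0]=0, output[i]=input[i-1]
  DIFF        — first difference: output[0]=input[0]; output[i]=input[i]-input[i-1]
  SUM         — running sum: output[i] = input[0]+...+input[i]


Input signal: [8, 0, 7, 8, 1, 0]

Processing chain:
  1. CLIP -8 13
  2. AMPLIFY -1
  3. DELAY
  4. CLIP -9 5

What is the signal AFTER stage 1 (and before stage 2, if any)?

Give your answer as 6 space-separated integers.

Answer: 8 0 7 8 1 0

Derivation:
Input: [8, 0, 7, 8, 1, 0]
Stage 1 (CLIP -8 13): clip(8,-8,13)=8, clip(0,-8,13)=0, clip(7,-8,13)=7, clip(8,-8,13)=8, clip(1,-8,13)=1, clip(0,-8,13)=0 -> [8, 0, 7, 8, 1, 0]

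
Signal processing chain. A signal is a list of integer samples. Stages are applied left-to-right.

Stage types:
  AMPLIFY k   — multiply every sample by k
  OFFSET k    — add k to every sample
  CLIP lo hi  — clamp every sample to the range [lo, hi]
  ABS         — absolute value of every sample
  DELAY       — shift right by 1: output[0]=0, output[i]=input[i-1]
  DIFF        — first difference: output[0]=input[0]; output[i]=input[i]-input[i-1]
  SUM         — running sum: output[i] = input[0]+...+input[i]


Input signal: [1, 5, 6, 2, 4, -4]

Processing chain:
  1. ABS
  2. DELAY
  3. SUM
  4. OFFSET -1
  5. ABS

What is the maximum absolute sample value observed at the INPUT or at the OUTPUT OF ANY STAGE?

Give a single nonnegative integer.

Input: [1, 5, 6, 2, 4, -4] (max |s|=6)
Stage 1 (ABS): |1|=1, |5|=5, |6|=6, |2|=2, |4|=4, |-4|=4 -> [1, 5, 6, 2, 4, 4] (max |s|=6)
Stage 2 (DELAY): [0, 1, 5, 6, 2, 4] = [0, 1, 5, 6, 2, 4] -> [0, 1, 5, 6, 2, 4] (max |s|=6)
Stage 3 (SUM): sum[0..0]=0, sum[0..1]=1, sum[0..2]=6, sum[0..3]=12, sum[0..4]=14, sum[0..5]=18 -> [0, 1, 6, 12, 14, 18] (max |s|=18)
Stage 4 (OFFSET -1): 0+-1=-1, 1+-1=0, 6+-1=5, 12+-1=11, 14+-1=13, 18+-1=17 -> [-1, 0, 5, 11, 13, 17] (max |s|=17)
Stage 5 (ABS): |-1|=1, |0|=0, |5|=5, |11|=11, |13|=13, |17|=17 -> [1, 0, 5, 11, 13, 17] (max |s|=17)
Overall max amplitude: 18

Answer: 18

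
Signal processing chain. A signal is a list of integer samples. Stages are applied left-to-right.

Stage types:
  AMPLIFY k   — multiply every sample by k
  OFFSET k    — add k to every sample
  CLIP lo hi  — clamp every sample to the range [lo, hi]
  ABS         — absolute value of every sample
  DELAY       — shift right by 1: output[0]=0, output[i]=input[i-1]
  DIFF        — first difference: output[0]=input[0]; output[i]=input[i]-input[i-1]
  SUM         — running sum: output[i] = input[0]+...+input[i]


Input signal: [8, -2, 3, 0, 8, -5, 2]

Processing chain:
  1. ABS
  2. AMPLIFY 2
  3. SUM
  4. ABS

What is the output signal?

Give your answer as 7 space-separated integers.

Input: [8, -2, 3, 0, 8, -5, 2]
Stage 1 (ABS): |8|=8, |-2|=2, |3|=3, |0|=0, |8|=8, |-5|=5, |2|=2 -> [8, 2, 3, 0, 8, 5, 2]
Stage 2 (AMPLIFY 2): 8*2=16, 2*2=4, 3*2=6, 0*2=0, 8*2=16, 5*2=10, 2*2=4 -> [16, 4, 6, 0, 16, 10, 4]
Stage 3 (SUM): sum[0..0]=16, sum[0..1]=20, sum[0..2]=26, sum[0..3]=26, sum[0..4]=42, sum[0..5]=52, sum[0..6]=56 -> [16, 20, 26, 26, 42, 52, 56]
Stage 4 (ABS): |16|=16, |20|=20, |26|=26, |26|=26, |42|=42, |52|=52, |56|=56 -> [16, 20, 26, 26, 42, 52, 56]

Answer: 16 20 26 26 42 52 56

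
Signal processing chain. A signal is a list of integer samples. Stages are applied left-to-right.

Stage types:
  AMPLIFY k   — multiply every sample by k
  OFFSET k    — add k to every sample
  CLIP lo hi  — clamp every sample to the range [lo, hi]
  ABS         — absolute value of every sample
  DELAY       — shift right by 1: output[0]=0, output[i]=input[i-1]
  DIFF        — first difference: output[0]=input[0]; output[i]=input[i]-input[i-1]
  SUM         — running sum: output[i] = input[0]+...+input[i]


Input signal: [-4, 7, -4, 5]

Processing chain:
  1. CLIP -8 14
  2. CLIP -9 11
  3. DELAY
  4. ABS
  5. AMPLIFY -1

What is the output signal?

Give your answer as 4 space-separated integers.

Answer: 0 -4 -7 -4

Derivation:
Input: [-4, 7, -4, 5]
Stage 1 (CLIP -8 14): clip(-4,-8,14)=-4, clip(7,-8,14)=7, clip(-4,-8,14)=-4, clip(5,-8,14)=5 -> [-4, 7, -4, 5]
Stage 2 (CLIP -9 11): clip(-4,-9,11)=-4, clip(7,-9,11)=7, clip(-4,-9,11)=-4, clip(5,-9,11)=5 -> [-4, 7, -4, 5]
Stage 3 (DELAY): [0, -4, 7, -4] = [0, -4, 7, -4] -> [0, -4, 7, -4]
Stage 4 (ABS): |0|=0, |-4|=4, |7|=7, |-4|=4 -> [0, 4, 7, 4]
Stage 5 (AMPLIFY -1): 0*-1=0, 4*-1=-4, 7*-1=-7, 4*-1=-4 -> [0, -4, -7, -4]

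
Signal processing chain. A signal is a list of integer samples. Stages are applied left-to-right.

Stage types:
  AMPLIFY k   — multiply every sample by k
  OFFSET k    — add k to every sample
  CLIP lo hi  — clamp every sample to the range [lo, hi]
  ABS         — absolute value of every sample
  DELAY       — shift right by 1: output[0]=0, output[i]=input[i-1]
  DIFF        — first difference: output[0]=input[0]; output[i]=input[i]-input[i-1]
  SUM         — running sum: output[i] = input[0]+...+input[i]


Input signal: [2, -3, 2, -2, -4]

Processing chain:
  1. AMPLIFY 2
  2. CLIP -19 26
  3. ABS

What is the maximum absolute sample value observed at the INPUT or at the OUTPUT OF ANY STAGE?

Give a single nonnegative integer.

Answer: 8

Derivation:
Input: [2, -3, 2, -2, -4] (max |s|=4)
Stage 1 (AMPLIFY 2): 2*2=4, -3*2=-6, 2*2=4, -2*2=-4, -4*2=-8 -> [4, -6, 4, -4, -8] (max |s|=8)
Stage 2 (CLIP -19 26): clip(4,-19,26)=4, clip(-6,-19,26)=-6, clip(4,-19,26)=4, clip(-4,-19,26)=-4, clip(-8,-19,26)=-8 -> [4, -6, 4, -4, -8] (max |s|=8)
Stage 3 (ABS): |4|=4, |-6|=6, |4|=4, |-4|=4, |-8|=8 -> [4, 6, 4, 4, 8] (max |s|=8)
Overall max amplitude: 8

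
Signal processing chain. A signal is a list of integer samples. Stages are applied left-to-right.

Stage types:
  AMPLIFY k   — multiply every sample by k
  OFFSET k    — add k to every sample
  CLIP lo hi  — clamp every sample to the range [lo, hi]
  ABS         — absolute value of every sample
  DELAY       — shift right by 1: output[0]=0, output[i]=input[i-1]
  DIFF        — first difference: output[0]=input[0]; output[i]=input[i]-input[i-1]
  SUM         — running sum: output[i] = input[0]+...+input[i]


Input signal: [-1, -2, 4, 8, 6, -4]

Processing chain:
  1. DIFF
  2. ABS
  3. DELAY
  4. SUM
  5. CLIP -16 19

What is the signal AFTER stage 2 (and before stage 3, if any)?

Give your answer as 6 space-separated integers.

Input: [-1, -2, 4, 8, 6, -4]
Stage 1 (DIFF): s[0]=-1, -2--1=-1, 4--2=6, 8-4=4, 6-8=-2, -4-6=-10 -> [-1, -1, 6, 4, -2, -10]
Stage 2 (ABS): |-1|=1, |-1|=1, |6|=6, |4|=4, |-2|=2, |-10|=10 -> [1, 1, 6, 4, 2, 10]

Answer: 1 1 6 4 2 10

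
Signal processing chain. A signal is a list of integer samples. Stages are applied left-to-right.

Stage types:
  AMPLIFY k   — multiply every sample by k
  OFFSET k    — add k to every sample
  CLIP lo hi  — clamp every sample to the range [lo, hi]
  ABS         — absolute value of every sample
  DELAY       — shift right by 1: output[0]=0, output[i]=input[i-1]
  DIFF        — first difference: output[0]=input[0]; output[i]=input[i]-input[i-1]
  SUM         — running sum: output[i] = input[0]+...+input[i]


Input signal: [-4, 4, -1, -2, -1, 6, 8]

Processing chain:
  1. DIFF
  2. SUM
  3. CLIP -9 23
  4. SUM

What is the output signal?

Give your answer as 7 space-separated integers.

Input: [-4, 4, -1, -2, -1, 6, 8]
Stage 1 (DIFF): s[0]=-4, 4--4=8, -1-4=-5, -2--1=-1, -1--2=1, 6--1=7, 8-6=2 -> [-4, 8, -5, -1, 1, 7, 2]
Stage 2 (SUM): sum[0..0]=-4, sum[0..1]=4, sum[0..2]=-1, sum[0..3]=-2, sum[0..4]=-1, sum[0..5]=6, sum[0..6]=8 -> [-4, 4, -1, -2, -1, 6, 8]
Stage 3 (CLIP -9 23): clip(-4,-9,23)=-4, clip(4,-9,23)=4, clip(-1,-9,23)=-1, clip(-2,-9,23)=-2, clip(-1,-9,23)=-1, clip(6,-9,23)=6, clip(8,-9,23)=8 -> [-4, 4, -1, -2, -1, 6, 8]
Stage 4 (SUM): sum[0..0]=-4, sum[0..1]=0, sum[0..2]=-1, sum[0..3]=-3, sum[0..4]=-4, sum[0..5]=2, sum[0..6]=10 -> [-4, 0, -1, -3, -4, 2, 10]

Answer: -4 0 -1 -3 -4 2 10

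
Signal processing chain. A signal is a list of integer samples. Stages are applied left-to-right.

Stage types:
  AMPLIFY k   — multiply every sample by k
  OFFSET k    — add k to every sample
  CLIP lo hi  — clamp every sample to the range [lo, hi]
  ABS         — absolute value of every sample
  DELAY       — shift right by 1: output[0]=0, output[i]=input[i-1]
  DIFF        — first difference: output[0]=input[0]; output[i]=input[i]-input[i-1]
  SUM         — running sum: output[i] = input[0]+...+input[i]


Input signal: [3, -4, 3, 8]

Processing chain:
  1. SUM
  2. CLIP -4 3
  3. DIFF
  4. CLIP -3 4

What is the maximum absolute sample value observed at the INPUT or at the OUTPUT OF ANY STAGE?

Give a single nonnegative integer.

Answer: 10

Derivation:
Input: [3, -4, 3, 8] (max |s|=8)
Stage 1 (SUM): sum[0..0]=3, sum[0..1]=-1, sum[0..2]=2, sum[0..3]=10 -> [3, -1, 2, 10] (max |s|=10)
Stage 2 (CLIP -4 3): clip(3,-4,3)=3, clip(-1,-4,3)=-1, clip(2,-4,3)=2, clip(10,-4,3)=3 -> [3, -1, 2, 3] (max |s|=3)
Stage 3 (DIFF): s[0]=3, -1-3=-4, 2--1=3, 3-2=1 -> [3, -4, 3, 1] (max |s|=4)
Stage 4 (CLIP -3 4): clip(3,-3,4)=3, clip(-4,-3,4)=-3, clip(3,-3,4)=3, clip(1,-3,4)=1 -> [3, -3, 3, 1] (max |s|=3)
Overall max amplitude: 10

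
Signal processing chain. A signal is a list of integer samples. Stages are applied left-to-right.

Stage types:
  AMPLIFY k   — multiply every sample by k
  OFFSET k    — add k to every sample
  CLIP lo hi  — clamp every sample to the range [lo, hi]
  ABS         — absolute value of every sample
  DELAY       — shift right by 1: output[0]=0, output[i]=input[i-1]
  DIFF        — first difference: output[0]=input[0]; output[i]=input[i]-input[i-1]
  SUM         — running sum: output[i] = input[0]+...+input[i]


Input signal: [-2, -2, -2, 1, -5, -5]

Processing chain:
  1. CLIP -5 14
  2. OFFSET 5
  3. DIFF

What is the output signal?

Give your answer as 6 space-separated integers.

Input: [-2, -2, -2, 1, -5, -5]
Stage 1 (CLIP -5 14): clip(-2,-5,14)=-2, clip(-2,-5,14)=-2, clip(-2,-5,14)=-2, clip(1,-5,14)=1, clip(-5,-5,14)=-5, clip(-5,-5,14)=-5 -> [-2, -2, -2, 1, -5, -5]
Stage 2 (OFFSET 5): -2+5=3, -2+5=3, -2+5=3, 1+5=6, -5+5=0, -5+5=0 -> [3, 3, 3, 6, 0, 0]
Stage 3 (DIFF): s[0]=3, 3-3=0, 3-3=0, 6-3=3, 0-6=-6, 0-0=0 -> [3, 0, 0, 3, -6, 0]

Answer: 3 0 0 3 -6 0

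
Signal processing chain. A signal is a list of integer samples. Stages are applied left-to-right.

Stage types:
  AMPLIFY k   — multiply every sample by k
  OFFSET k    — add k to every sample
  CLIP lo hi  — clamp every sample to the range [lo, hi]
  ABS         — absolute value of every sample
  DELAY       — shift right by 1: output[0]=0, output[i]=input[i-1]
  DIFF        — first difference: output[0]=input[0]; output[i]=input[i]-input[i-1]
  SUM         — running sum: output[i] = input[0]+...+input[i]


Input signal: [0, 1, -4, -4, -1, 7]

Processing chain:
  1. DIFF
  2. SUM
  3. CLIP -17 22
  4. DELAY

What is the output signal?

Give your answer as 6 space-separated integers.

Input: [0, 1, -4, -4, -1, 7]
Stage 1 (DIFF): s[0]=0, 1-0=1, -4-1=-5, -4--4=0, -1--4=3, 7--1=8 -> [0, 1, -5, 0, 3, 8]
Stage 2 (SUM): sum[0..0]=0, sum[0..1]=1, sum[0..2]=-4, sum[0..3]=-4, sum[0..4]=-1, sum[0..5]=7 -> [0, 1, -4, -4, -1, 7]
Stage 3 (CLIP -17 22): clip(0,-17,22)=0, clip(1,-17,22)=1, clip(-4,-17,22)=-4, clip(-4,-17,22)=-4, clip(-1,-17,22)=-1, clip(7,-17,22)=7 -> [0, 1, -4, -4, -1, 7]
Stage 4 (DELAY): [0, 0, 1, -4, -4, -1] = [0, 0, 1, -4, -4, -1] -> [0, 0, 1, -4, -4, -1]

Answer: 0 0 1 -4 -4 -1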